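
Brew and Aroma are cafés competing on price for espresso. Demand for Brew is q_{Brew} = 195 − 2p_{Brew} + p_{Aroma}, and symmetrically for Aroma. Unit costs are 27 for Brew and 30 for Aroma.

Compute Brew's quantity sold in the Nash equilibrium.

Brew's profit: π = (p_{Brew} − 27)(195 − 2p_{Brew} + p_{Aroma}).
∂π/∂p_{Brew} = 249 − 4p_{Brew} + p_{Aroma} = 0 ⇒ p_{Brew} = 62.25 + 0.25p_{Aroma}.
Similarly p_{Aroma} = 63.75 + 0.25p_{Brew}.
Plugging p_{Aroma} into Brew's best response: p_{Brew} = 62.25 + 0.25(63.75 + 0.25p_{Brew}) ⇒ 0.9375p_{Brew} = 78.1875, so p_{Brew} = 83.4.
Then p_{Aroma} = 63.75 + 0.25·83.4 = 84.6.
q_{Brew} = 195 − 2·83.4 + 84.6 = 112.8.

112.8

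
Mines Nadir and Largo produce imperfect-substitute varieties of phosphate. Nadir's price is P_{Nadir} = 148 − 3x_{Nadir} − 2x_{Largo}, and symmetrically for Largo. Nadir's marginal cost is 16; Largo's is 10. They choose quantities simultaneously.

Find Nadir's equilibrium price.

Mine Nadir's profit: π = x_{Nadir}(148 − 3x_{Nadir} − 2x_{Largo}) − 16x_{Nadir}.
∂π/∂x_{Nadir} = 132 − 6x_{Nadir} − 2x_{Largo} = 0 ⇒ x_{Nadir} = 22 − (1/3)x_{Largo}.
Similarly x_{Largo} = 23 − (1/3)x_{Nadir}.
Substituting the second reaction function into the first: x_{Nadir} = 22 − (1/3)(23 − (1/3)x_{Nadir}), which gives (8/9)x_{Nadir} = 43/3 ⇒ x_{Nadir} = 16.125.
Then x_{Largo} = 23 − (1/3)·16.125 = 17.625.
P_{Nadir} = 148 − 3·16.125 − 2·17.625 = 64.375.

64.375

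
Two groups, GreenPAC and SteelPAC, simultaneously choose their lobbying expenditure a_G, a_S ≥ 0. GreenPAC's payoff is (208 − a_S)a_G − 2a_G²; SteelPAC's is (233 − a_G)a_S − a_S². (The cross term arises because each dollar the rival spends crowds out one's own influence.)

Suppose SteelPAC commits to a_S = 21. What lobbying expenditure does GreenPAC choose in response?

46.75

Expanding GreenPAC's payoff: 208a_G − a_Sa_G − 2a_G².
∂π/∂a_G = 208 − a_S − 4a_G = 0, so a_G = 52 − 0.25a_S.
At a_S = 21: a_G = 52 − 0.25·21 = 46.75.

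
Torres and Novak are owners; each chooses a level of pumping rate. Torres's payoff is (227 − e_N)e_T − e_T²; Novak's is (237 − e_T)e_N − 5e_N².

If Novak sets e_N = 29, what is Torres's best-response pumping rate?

Expanding Torres's payoff: 227e_T − e_Ne_T − e_T².
∂π/∂e_T = 227 − e_N − 2e_T = 0, so e_T = 113.5 − 0.5e_N.
At e_N = 29: e_T = 113.5 − 0.5·29 = 99.

99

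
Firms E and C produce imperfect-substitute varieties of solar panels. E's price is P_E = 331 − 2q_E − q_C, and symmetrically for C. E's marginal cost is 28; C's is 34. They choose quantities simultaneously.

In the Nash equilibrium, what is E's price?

150

Firm E's profit: π = q_E(331 − 2q_E − q_C) − 28q_E.
∂π/∂q_E = 303 − 4q_E − q_C = 0 ⇒ q_E = 75.75 − 0.25q_C.
Similarly q_C = 74.25 − 0.25q_E.
Substituting the second reaction function into the first: q_E = 75.75 − 0.25(74.25 − 0.25q_E), which gives 0.9375q_E = 57.1875 ⇒ q_E = 61.
Then q_C = 74.25 − 0.25·61 = 59.
P_E = 331 − 2·61 − 59 = 150.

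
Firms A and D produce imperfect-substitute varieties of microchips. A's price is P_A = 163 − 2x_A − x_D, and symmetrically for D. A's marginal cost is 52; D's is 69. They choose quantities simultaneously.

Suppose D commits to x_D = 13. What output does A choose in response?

Firm A's profit: π = x_A(163 − 2x_A − x_D) − 52x_A.
∂π/∂x_A = 111 − 4x_A − x_D = 0 ⇒ x_A = 27.75 − 0.25x_D.
At x_D = 13: x_A = 27.75 − 0.25·13 = 24.5.

24.5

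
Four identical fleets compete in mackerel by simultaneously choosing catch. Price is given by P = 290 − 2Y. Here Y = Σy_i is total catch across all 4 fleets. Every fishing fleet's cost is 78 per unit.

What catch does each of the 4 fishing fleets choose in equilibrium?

A representative fishing fleet's profit is π_i = y_i(290 − 2Y) − 78y_i, with Y = y_i + Σ_{j≠i} y_j.
First-order condition: 212 − 4y_i − 2Σ_{j≠i} y_j = 0.
In a symmetric equilibrium every fishing fleet chooses the same y, so Σ_{j≠i} y_j = 3y. The condition becomes 212 − 10y = 0, giving y = 212/10 = 21.2.

21.2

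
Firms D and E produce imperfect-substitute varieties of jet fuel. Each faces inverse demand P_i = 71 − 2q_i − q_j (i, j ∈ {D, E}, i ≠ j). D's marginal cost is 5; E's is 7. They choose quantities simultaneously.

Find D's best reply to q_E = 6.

Firm D's profit: π = q_D(71 − 2q_D − q_E) − 5q_D.
∂π/∂q_D = 66 − 4q_D − q_E = 0 ⇒ q_D = 16.5 − 0.25q_E.
At q_E = 6: q_D = 16.5 − 0.25·6 = 15.

15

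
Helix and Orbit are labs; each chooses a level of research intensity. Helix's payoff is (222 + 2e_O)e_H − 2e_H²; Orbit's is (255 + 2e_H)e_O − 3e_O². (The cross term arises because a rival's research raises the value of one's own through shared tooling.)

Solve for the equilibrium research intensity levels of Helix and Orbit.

Expanding Helix's payoff: 222e_H + 2e_Oe_H − 2e_H².
∂π/∂e_H = 222 + 2e_O − 4e_H = 0, so e_H = 55.5 + 0.5e_O.
Likewise for Orbit: e_O = 42.5 + (1/3)e_H.
Substituting the second reaction function into the first: e_H = 55.5 + 0.5(42.5 + (1/3)e_H), which gives (5/6)e_H = 76.75 ⇒ e_H = 92.1.
Then e_O = 42.5 + (1/3)·92.1 = 73.2.

92.1, 73.2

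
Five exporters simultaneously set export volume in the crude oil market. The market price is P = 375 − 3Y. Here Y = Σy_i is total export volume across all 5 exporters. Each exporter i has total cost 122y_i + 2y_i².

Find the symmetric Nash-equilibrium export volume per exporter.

A representative exporter's profit is π_i = y_i(375 − 3Y) − 122y_i − 2y_i², with Y = y_i + Σ_{j≠i} y_j.
First-order condition: 253 − 10y_i − 3Σ_{j≠i} y_j = 0.
In a symmetric equilibrium every exporter chooses the same y, so Σ_{j≠i} y_j = 4y. The condition becomes 253 − 22y = 0, giving y = 253/22 = 11.5.

11.5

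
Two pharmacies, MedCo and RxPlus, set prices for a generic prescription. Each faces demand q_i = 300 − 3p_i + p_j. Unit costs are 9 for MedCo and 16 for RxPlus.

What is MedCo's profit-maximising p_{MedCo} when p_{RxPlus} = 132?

MedCo's profit: π = (p_{MedCo} − 9)(300 − 3p_{MedCo} + p_{RxPlus}).
∂π/∂p_{MedCo} = 327 − 6p_{MedCo} + p_{RxPlus} = 0 ⇒ p_{MedCo} = 54.5 + (1/6)p_{RxPlus}.
At p_{RxPlus} = 132: p_{MedCo} = 54.5 + (1/6)·132 = 76.5.

76.5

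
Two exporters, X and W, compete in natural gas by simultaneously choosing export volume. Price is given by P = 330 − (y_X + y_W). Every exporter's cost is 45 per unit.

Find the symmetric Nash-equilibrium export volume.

95

Exporter X's profit: π = y_X(330 − (y_X + y_W)) − 45y_X.
∂π/∂y_X = 285 − 2y_X − y_W = 0, so y_X = 142.5 − 0.5y_W.
The game is symmetric, so in equilibrium y_W = y_X: the reaction function gives 1.5y_X = 142.5, hence y_X = 95.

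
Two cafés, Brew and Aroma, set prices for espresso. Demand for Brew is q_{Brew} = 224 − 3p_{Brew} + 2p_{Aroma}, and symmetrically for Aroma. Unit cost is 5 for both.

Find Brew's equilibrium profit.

8992.6875

Brew's profit: π = (p_{Brew} − 5)(224 − 3p_{Brew} + 2p_{Aroma}).
∂π/∂p_{Brew} = 239 − 6p_{Brew} + 2p_{Aroma} = 0 ⇒ p_{Brew} = 239/6 + (1/3)p_{Aroma}.
By symmetry p_{Aroma} = p_{Brew}; substituting into the reaction function, (2/3)p_{Brew} = 239/6 and p_{Brew} = 59.75.
q_{Brew} = 224 − 3·59.75 + 2·59.75 = 164.25.
Profit = (59.75 − 5)·164.25 = 8992.6875.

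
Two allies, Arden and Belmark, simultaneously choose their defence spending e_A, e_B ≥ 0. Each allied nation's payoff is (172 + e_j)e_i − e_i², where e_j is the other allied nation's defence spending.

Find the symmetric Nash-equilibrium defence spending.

172

Arden's payoff is (172 + e_B)e_A − e_A².
∂π/∂e_A = 172 + e_B − 2e_A = 0, so e_A = 86 + 0.5e_B.
By symmetry e_B = e_A; substituting into the reaction function, 0.5e_A = 86 and e_A = 172.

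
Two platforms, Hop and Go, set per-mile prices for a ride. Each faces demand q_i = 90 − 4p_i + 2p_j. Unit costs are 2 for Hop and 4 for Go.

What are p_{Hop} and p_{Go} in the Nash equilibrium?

Hop's profit: π = (p_{Hop} − 2)(90 − 4p_{Hop} + 2p_{Go}).
∂π/∂p_{Hop} = 98 − 8p_{Hop} + 2p_{Go} = 0 ⇒ p_{Hop} = 12.25 + 0.25p_{Go}.
Similarly p_{Go} = 13.25 + 0.25p_{Hop}.
Solving the two reaction functions simultaneously: (1 − (0.25)(0.25))p_{Hop} = 12.25 + 0.25·13.25, so 0.9375p_{Hop} = 15.5625 and p_{Hop} = 16.6.
Then p_{Go} = 13.25 + 0.25·16.6 = 17.4.

16.6, 17.4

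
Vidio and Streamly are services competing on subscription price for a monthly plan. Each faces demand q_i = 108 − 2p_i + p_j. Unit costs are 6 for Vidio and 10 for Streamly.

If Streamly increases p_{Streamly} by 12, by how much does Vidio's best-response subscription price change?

3

Vidio's profit: π = (p_{Vidio} − 6)(108 − 2p_{Vidio} + p_{Streamly}).
∂π/∂p_{Vidio} = 120 − 4p_{Vidio} + p_{Streamly} = 0 ⇒ p_{Vidio} = 30 + 0.25p_{Streamly}.
The reaction-function slope is 0.25, so a 12-unit rise in p_{Streamly} moves p_{Vidio} by 0.25 × 12 = 3. Vidio's best response rises — the actions are strategic complements.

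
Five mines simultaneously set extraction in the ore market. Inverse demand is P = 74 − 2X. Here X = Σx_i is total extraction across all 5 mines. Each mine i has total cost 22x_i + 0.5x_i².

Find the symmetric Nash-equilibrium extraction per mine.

A representative mine's profit is π_i = x_i(74 − 2X) − 22x_i − 0.5x_i², with X = x_i + Σ_{j≠i} x_j.
First-order condition: 52 − 5x_i − 2Σ_{j≠i} x_j = 0.
Imposing symmetry (x_j = x for all j) turns Σ_{j≠i} x_j into 4x, so 52 = 13x and x = 4.

4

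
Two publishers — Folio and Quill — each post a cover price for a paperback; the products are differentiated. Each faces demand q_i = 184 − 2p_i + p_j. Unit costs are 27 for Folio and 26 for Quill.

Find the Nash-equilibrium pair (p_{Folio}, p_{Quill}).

Folio's profit: π = (p_{Folio} − 27)(184 − 2p_{Folio} + p_{Quill}).
∂π/∂p_{Folio} = 238 − 4p_{Folio} + p_{Quill} = 0 ⇒ p_{Folio} = 59.5 + 0.25p_{Quill}.
Similarly p_{Quill} = 59 + 0.25p_{Folio}.
Substituting the second reaction function into the first: p_{Folio} = 59.5 + 0.25(59 + 0.25p_{Folio}), which gives 0.9375p_{Folio} = 74.25 ⇒ p_{Folio} = 79.2.
Then p_{Quill} = 59 + 0.25·79.2 = 78.8.

79.2, 78.8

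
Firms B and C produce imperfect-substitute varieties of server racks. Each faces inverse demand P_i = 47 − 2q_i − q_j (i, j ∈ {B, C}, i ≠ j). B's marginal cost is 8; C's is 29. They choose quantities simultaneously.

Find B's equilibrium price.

26.4

Firm B's profit: π = q_B(47 − 2q_B − q_C) − 8q_B.
∂π/∂q_B = 39 − 4q_B − q_C = 0 ⇒ q_B = 9.75 − 0.25q_C.
Similarly q_C = 4.5 − 0.25q_B.
Plugging q_C into B's best response: q_B = 9.75 − 0.25(4.5 − 0.25q_B) ⇒ 0.9375q_B = 8.625, so q_B = 9.2.
Then q_C = 4.5 − 0.25·9.2 = 2.2.
P_B = 47 − 2·9.2 − 2.2 = 26.4.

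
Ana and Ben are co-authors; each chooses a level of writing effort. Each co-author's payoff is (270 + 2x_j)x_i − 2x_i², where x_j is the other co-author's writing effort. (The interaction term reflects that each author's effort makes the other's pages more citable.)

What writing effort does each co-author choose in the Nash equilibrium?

135

Ana's payoff is (270 + 2x_B)x_A − 2x_A².
∂π/∂x_A = 270 + 2x_B − 4x_A = 0, so x_A = 67.5 + 0.5x_B.
By symmetry x_B = x_A; substituting into the reaction function, 0.5x_A = 67.5 and x_A = 135.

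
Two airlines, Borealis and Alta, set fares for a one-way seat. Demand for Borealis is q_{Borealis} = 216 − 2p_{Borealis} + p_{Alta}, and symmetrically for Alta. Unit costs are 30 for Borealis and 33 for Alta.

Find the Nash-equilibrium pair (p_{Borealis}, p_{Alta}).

92.4, 93.6

Borealis's profit: π = (p_{Borealis} − 30)(216 − 2p_{Borealis} + p_{Alta}).
∂π/∂p_{Borealis} = 276 − 4p_{Borealis} + p_{Alta} = 0 ⇒ p_{Borealis} = 69 + 0.25p_{Alta}.
Similarly p_{Alta} = 70.5 + 0.25p_{Borealis}.
Plugging p_{Alta} into Borealis's best response: p_{Borealis} = 69 + 0.25(70.5 + 0.25p_{Borealis}) ⇒ 0.9375p_{Borealis} = 86.625, so p_{Borealis} = 92.4.
Then p_{Alta} = 70.5 + 0.25·92.4 = 93.6.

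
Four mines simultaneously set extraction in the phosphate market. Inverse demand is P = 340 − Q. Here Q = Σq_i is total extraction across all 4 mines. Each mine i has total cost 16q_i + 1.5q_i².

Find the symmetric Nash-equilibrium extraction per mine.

40.5

A representative mine's profit is π_i = q_i(340 − Q) − 16q_i − 1.5q_i², with Q = q_i + Σ_{j≠i} q_j.
First-order condition: 324 − 5q_i − Σ_{j≠i} q_j = 0.
Imposing symmetry (q_j = q for all j) turns Σ_{j≠i} q_j into 3q, so 324 = 8q and q = 40.5.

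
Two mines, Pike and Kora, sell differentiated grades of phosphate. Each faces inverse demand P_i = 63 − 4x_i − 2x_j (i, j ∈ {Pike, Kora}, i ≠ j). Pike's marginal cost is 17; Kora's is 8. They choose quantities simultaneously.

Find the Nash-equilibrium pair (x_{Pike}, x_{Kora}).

Mine Pike's profit: π = x_{Pike}(63 − 4x_{Pike} − 2x_{Kora}) − 17x_{Pike}.
∂π/∂x_{Pike} = 46 − 8x_{Pike} − 2x_{Kora} = 0 ⇒ x_{Pike} = 5.75 − 0.25x_{Kora}.
Similarly x_{Kora} = 6.875 − 0.25x_{Pike}.
Solving the two reaction functions simultaneously: (1 − (−0.25)(−0.25))x_{Pike} = 5.75 − 0.25·6.875, so 0.9375x_{Pike} = 129/32 and x_{Pike} = 4.3.
Then x_{Kora} = 6.875 − 0.25·4.3 = 5.8.

4.3, 5.8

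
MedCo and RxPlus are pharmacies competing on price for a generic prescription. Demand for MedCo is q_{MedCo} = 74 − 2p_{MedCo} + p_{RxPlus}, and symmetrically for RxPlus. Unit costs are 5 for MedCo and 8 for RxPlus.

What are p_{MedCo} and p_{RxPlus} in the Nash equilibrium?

28.4, 29.6

MedCo's profit: π = (p_{MedCo} − 5)(74 − 2p_{MedCo} + p_{RxPlus}).
∂π/∂p_{MedCo} = 84 − 4p_{MedCo} + p_{RxPlus} = 0 ⇒ p_{MedCo} = 21 + 0.25p_{RxPlus}.
Similarly p_{RxPlus} = 22.5 + 0.25p_{MedCo}.
Solving the two reaction functions simultaneously: (1 − (0.25)(0.25))p_{MedCo} = 21 + 0.25·22.5, so 0.9375p_{MedCo} = 26.625 and p_{MedCo} = 28.4.
Then p_{RxPlus} = 22.5 + 0.25·28.4 = 29.6.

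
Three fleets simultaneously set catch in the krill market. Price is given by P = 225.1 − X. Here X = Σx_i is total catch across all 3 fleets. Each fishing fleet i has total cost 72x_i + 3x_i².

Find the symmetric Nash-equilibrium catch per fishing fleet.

15.31

A representative fishing fleet's profit is π_i = x_i(225.1 − X) − 72x_i − 3x_i², with X = x_i + Σ_{j≠i} x_j.
First-order condition: 153.1 − 8x_i − Σ_{j≠i} x_j = 0.
With identical fishing fleets, set every x_j = x: then 153.1 − 8x − 2x = 0, i.e. x = 153.1/10 = 15.31.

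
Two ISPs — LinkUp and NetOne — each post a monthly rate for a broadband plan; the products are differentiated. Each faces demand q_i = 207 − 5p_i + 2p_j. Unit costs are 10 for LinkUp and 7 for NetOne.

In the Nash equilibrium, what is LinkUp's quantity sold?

LinkUp's profit: π = (p_{LinkUp} − 10)(207 − 5p_{LinkUp} + 2p_{NetOne}).
∂π/∂p_{LinkUp} = 257 − 10p_{LinkUp} + 2p_{NetOne} = 0 ⇒ p_{LinkUp} = 25.7 + 0.2p_{NetOne}.
Similarly p_{NetOne} = 24.2 + 0.2p_{LinkUp}.
Plugging p_{NetOne} into LinkUp's best response: p_{LinkUp} = 25.7 + 0.2(24.2 + 0.2p_{LinkUp}) ⇒ 0.96p_{LinkUp} = 30.54, so p_{LinkUp} = 31.8125.
Then p_{NetOne} = 24.2 + 0.2·31.8125 = 30.5625.
q_{LinkUp} = 207 − 5·31.8125 + 2·30.5625 = 109.0625.

109.0625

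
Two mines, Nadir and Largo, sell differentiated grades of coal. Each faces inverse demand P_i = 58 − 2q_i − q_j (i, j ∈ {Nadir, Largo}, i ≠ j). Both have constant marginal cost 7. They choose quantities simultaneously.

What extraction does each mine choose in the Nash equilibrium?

10.2

Mine Nadir's profit: π = q_{Nadir}(58 − 2q_{Nadir} − q_{Largo}) − 7q_{Nadir}.
∂π/∂q_{Nadir} = 51 − 4q_{Nadir} − q_{Largo} = 0 ⇒ q_{Nadir} = 12.75 − 0.25q_{Largo}.
By symmetry q_{Largo} = q_{Nadir}; substituting into the reaction function, 1.25q_{Nadir} = 12.75 and q_{Nadir} = 10.2.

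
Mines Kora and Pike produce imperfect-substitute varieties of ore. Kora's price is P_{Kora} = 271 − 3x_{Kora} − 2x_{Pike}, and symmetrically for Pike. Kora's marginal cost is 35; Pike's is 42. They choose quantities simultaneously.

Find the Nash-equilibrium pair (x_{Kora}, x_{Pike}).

Mine Kora's profit: π = x_{Kora}(271 − 3x_{Kora} − 2x_{Pike}) − 35x_{Kora}.
∂π/∂x_{Kora} = 236 − 6x_{Kora} − 2x_{Pike} = 0 ⇒ x_{Kora} = 118/3 − (1/3)x_{Pike}.
Similarly x_{Pike} = 229/6 − (1/3)x_{Kora}.
Solving the two reaction functions simultaneously: (1 − (−1/3)(−1/3))x_{Kora} = 118/3 − (1/3)·(229/6), so (8/9)x_{Kora} = 479/18 and x_{Kora} = 29.9375.
Then x_{Pike} = 229/6 − (1/3)·29.9375 = 28.1875.

29.9375, 28.1875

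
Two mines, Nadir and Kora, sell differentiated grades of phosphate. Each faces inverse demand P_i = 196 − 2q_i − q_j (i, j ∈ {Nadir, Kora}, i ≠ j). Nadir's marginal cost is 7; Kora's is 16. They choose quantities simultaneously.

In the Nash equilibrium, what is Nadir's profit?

2949.12

Mine Nadir's profit: π = q_{Nadir}(196 − 2q_{Nadir} − q_{Kora}) − 7q_{Nadir}.
∂π/∂q_{Nadir} = 189 − 4q_{Nadir} − q_{Kora} = 0 ⇒ q_{Nadir} = 47.25 − 0.25q_{Kora}.
Similarly q_{Kora} = 45 − 0.25q_{Nadir}.
Substituting the second reaction function into the first: q_{Nadir} = 47.25 − 0.25(45 − 0.25q_{Nadir}), which gives 0.9375q_{Nadir} = 36 ⇒ q_{Nadir} = 38.4.
Then q_{Kora} = 45 − 0.25·38.4 = 35.4.
P_{Nadir} = 196 − 2·38.4 − 35.4 = 83.8.
Profit = (83.8 − 7)·38.4 = 2949.12.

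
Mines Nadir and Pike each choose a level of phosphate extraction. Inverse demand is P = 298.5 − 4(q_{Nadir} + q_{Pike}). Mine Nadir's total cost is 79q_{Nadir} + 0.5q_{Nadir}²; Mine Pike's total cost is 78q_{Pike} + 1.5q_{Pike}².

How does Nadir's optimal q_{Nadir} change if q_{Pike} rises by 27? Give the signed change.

-12

Mine Nadir's profit: π = q_{Nadir}(298.5 − 4(q_{Nadir} + q_{Pike})) − 79q_{Nadir} − 0.5q_{Nadir}².
∂π/∂q_{Nadir} = 219.5 − 9q_{Nadir} − 4q_{Pike} = 0, so q_{Nadir} = 439/18 − (4/9)q_{Pike}.
The reaction-function slope is −4/9, so a 27-unit rise in q_{Pike} moves q_{Nadir} by −4/9 × 27 = −12. Nadir's best response falls — the actions are strategic substitutes.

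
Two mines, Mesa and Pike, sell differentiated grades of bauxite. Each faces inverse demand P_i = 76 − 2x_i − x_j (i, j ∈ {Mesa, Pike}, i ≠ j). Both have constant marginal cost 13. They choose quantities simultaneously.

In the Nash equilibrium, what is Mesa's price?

38.2

Mine Mesa's profit: π = x_{Mesa}(76 − 2x_{Mesa} − x_{Pike}) − 13x_{Mesa}.
∂π/∂x_{Mesa} = 63 − 4x_{Mesa} − x_{Pike} = 0 ⇒ x_{Mesa} = 15.75 − 0.25x_{Pike}.
Setting x_{Mesa} = x_{Pike} in the reaction function: x_{Mesa} = 15.75 − 0.25x_{Mesa}, so x_{Mesa} = 15.75 / 1.25 = 12.6.
P_{Mesa} = 76 − 2·12.6 − 12.6 = 38.2.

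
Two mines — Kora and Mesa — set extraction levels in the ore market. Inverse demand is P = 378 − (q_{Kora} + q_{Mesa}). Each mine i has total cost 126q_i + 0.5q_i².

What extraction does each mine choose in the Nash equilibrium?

63

Mine Kora's profit: π = q_{Kora}(378 − (q_{Kora} + q_{Mesa})) − 126q_{Kora} − 0.5q_{Kora}².
∂π/∂q_{Kora} = 252 − 3q_{Kora} − q_{Mesa} = 0, so q_{Kora} = 84 − (1/3)q_{Mesa}.
The game is symmetric, so in equilibrium q_{Mesa} = q_{Kora}: the reaction function gives (4/3)q_{Kora} = 84, hence q_{Kora} = 63.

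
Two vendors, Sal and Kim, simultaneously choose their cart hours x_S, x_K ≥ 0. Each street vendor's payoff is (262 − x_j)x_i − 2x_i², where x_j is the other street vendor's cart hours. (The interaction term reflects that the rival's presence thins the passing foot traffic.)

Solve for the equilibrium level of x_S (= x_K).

Sal's payoff is (262 − x_K)x_S − 2x_S².
∂π/∂x_S = 262 − x_K − 4x_S = 0, so x_S = 65.5 − 0.25x_K.
By symmetry x_K = x_S; substituting into the reaction function, 1.25x_S = 65.5 and x_S = 52.4.

52.4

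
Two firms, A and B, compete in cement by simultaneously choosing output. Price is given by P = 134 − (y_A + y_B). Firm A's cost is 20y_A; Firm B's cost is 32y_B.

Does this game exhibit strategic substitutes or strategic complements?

strategic substitutes

Firm A's profit: π = y_A(134 − (y_A + y_B)) − 20y_A.
∂π/∂y_A = 114 − 2y_A − y_B = 0, so y_A = 57 − 0.5y_B.
The best-response slope dy_A/dy_B = −0.5 < 0: the reaction function is downward-sloping, so the choices are strategic substitutes.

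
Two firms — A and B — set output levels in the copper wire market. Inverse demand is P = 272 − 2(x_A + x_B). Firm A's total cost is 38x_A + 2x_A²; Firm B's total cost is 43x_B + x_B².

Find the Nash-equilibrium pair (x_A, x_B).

Firm A's profit: π = x_A(272 − 2(x_A + x_B)) − 38x_A − 2x_A².
∂π/∂x_A = 234 − 8x_A − 2x_B = 0, so x_A = 29.25 − 0.25x_B.
For B: ∂π/∂x_B = 229 − 6x_B − 2x_A = 0 ⇒ x_B = 229/6 − (1/3)x_A.
Solving the two reaction functions simultaneously: (1 − (−0.25)(−1/3))x_A = 29.25 − 0.25·(229/6), so (11/12)x_A = 473/24 and x_A = 21.5.
Then x_B = 229/6 − (1/3)·21.5 = 31.

21.5, 31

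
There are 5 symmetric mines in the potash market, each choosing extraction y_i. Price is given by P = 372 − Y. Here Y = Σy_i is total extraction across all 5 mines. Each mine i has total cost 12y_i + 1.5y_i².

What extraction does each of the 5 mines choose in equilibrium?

A representative mine's profit is π_i = y_i(372 − Y) − 12y_i − 1.5y_i², with Y = y_i + Σ_{j≠i} y_j.
First-order condition: 360 − 5y_i − Σ_{j≠i} y_j = 0.
In a symmetric equilibrium every mine chooses the same y, so Σ_{j≠i} y_j = 4y. The condition becomes 360 − 9y = 0, giving y = 360/9 = 40.

40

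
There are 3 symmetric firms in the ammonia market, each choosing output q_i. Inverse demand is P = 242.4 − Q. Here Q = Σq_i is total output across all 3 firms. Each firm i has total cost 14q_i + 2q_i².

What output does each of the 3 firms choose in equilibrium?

28.55

A representative firm's profit is π_i = q_i(242.4 − Q) − 14q_i − 2q_i², with Q = q_i + Σ_{j≠i} q_j.
First-order condition: 228.4 − 6q_i − Σ_{j≠i} q_j = 0.
Imposing symmetry (q_j = q for all j) turns Σ_{j≠i} q_j into 2q, so 228.4 = 8q and q = 28.55.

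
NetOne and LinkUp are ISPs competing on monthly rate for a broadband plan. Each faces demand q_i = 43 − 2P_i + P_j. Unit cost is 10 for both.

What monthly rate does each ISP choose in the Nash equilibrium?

NetOne's profit: π = (P_{NetOne} − 10)(43 − 2P_{NetOne} + P_{LinkUp}).
∂π/∂P_{NetOne} = 63 − 4P_{NetOne} + P_{LinkUp} = 0 ⇒ P_{NetOne} = 15.75 + 0.25P_{LinkUp}.
By symmetry P_{LinkUp} = P_{NetOne}; substituting into the reaction function, 0.75P_{NetOne} = 15.75 and P_{NetOne} = 21.

21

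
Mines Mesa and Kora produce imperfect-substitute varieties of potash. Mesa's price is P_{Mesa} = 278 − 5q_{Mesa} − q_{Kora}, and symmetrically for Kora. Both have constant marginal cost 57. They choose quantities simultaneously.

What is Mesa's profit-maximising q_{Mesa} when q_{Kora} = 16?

20.5

Mine Mesa's profit: π = q_{Mesa}(278 − 5q_{Mesa} − q_{Kora}) − 57q_{Mesa}.
∂π/∂q_{Mesa} = 221 − 10q_{Mesa} − q_{Kora} = 0 ⇒ q_{Mesa} = 22.1 − 0.1q_{Kora}.
At q_{Kora} = 16: q_{Mesa} = 22.1 − 0.1·16 = 20.5.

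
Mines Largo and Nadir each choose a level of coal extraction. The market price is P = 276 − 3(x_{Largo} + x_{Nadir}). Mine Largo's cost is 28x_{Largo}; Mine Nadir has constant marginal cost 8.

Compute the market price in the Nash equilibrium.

Mine Largo's profit: π = x_{Largo}(276 − 3(x_{Largo} + x_{Nadir})) − 28x_{Largo}.
∂π/∂x_{Largo} = 248 − 6x_{Largo} − 3x_{Nadir} = 0, so x_{Largo} = 124/3 − 0.5x_{Nadir}.
By the same steps for Nadir: x_{Nadir} = 134/3 − 0.5x_{Largo}.
Substituting the second reaction function into the first: x_{Largo} = 124/3 − 0.5(134/3 − 0.5x_{Largo}), which gives 0.75x_{Largo} = 19 ⇒ x_{Largo} = 76/3.
Then x_{Nadir} = 134/3 − 0.5·(76/3) = 32.
Equilibrium price: P = 276 − 3·(172/3) = 104.

104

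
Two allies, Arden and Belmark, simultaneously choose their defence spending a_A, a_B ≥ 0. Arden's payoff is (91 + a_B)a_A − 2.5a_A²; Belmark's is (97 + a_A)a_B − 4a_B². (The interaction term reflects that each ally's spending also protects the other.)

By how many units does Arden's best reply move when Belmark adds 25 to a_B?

5

Expanding Arden's payoff: 91a_A + a_Ba_A − 2.5a_A².
∂π/∂a_A = 91 + a_B − 5a_A = 0, so a_A = 18.2 + 0.2a_B.
The reaction-function slope is 0.2, so a 25-unit rise in a_B moves a_A by 0.2 × 25 = 5. Arden's best response rises — the actions are strategic complements.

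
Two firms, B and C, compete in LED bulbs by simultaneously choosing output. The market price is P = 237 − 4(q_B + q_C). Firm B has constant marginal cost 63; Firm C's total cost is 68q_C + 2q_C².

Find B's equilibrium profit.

1246.09

Firm B's profit: π = q_B(237 − 4(q_B + q_C)) − 63q_B.
∂π/∂q_B = 174 − 8q_B − 4q_C = 0, so q_B = 21.75 − 0.5q_C.
For C: ∂π/∂q_C = 169 − 12q_C − 4q_B = 0 ⇒ q_C = 169/12 − (1/3)q_B.
Plugging q_C into B's best response: q_B = 21.75 − 0.5(169/12 − (1/3)q_B) ⇒ (5/6)q_B = 353/24, so q_B = 17.65.
Then q_C = 169/12 − (1/3)·17.65 = 8.2.
Price P = 237 − 4·25.85 = 133.6.
B's profit: (133.6 − 63)·17.65 = 1246.09.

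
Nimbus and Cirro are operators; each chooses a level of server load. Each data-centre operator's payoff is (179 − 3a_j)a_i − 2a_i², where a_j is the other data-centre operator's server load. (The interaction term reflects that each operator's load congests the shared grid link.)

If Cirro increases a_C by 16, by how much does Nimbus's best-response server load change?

Nimbus's payoff is (179 − 3a_C)a_N − 2a_N².
∂π/∂a_N = 179 − 3a_C − 4a_N = 0, so a_N = 44.75 − 0.75a_C.
The reaction-function slope is −0.75, so a 16-unit rise in a_C moves a_N by −0.75 × 16 = −12. Nimbus's best response falls — the actions are strategic substitutes.

-12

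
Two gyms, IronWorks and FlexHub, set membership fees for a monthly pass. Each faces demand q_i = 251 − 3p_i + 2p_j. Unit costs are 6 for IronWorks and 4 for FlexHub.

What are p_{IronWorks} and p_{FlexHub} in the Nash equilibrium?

66.875, 66.125

IronWorks's profit: π = (p_{IronWorks} − 6)(251 − 3p_{IronWorks} + 2p_{FlexHub}).
∂π/∂p_{IronWorks} = 269 − 6p_{IronWorks} + 2p_{FlexHub} = 0 ⇒ p_{IronWorks} = 269/6 + (1/3)p_{FlexHub}.
Similarly p_{FlexHub} = 263/6 + (1/3)p_{IronWorks}.
Solving the two reaction functions simultaneously: (1 − (1/3)(1/3))p_{IronWorks} = 269/6 + (1/3)·(263/6), so (8/9)p_{IronWorks} = 535/9 and p_{IronWorks} = 66.875.
Then p_{FlexHub} = 263/6 + (1/3)·66.875 = 66.125.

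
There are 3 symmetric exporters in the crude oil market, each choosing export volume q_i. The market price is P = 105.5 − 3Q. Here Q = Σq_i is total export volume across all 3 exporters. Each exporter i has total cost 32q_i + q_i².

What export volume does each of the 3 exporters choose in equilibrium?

A representative exporter's profit is π_i = q_i(105.5 − 3Q) − 32q_i − q_i², with Q = q_i + Σ_{j≠i} q_j.
First-order condition: 73.5 − 8q_i − 3Σ_{j≠i} q_j = 0.
Imposing symmetry (q_j = q for all j) turns Σ_{j≠i} q_j into 2q, so 73.5 = 14q and q = 5.25.

5.25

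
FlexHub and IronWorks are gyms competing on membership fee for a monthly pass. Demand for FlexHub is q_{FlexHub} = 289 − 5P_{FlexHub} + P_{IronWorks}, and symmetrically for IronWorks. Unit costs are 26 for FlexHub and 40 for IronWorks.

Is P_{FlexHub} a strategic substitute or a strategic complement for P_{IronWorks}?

FlexHub's profit: π = (P_{FlexHub} − 26)(289 − 5P_{FlexHub} + P_{IronWorks}).
∂π/∂P_{FlexHub} = 419 − 10P_{FlexHub} + P_{IronWorks} = 0 ⇒ P_{FlexHub} = 41.9 + 0.1P_{IronWorks}.
The best-response slope dP_{FlexHub}/dP_{IronWorks} = 0.1 > 0: the reaction function is upward-sloping, so the choices are strategic complements.

strategic complements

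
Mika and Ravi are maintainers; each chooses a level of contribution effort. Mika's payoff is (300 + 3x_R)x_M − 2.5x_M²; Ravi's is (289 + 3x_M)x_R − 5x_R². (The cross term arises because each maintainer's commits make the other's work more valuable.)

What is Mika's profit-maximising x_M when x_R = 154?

Expanding Mika's payoff: 300x_M + 3x_Rx_M − 2.5x_M².
∂π/∂x_M = 300 + 3x_R − 5x_M = 0, so x_M = 60 + 0.6x_R.
At x_R = 154: x_M = 60 + 0.6·154 = 152.4.

152.4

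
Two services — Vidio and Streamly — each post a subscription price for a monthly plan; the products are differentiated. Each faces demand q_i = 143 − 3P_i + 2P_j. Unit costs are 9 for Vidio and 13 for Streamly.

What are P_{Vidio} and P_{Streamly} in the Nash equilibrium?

43.25, 44.75

Vidio's profit: π = (P_{Vidio} − 9)(143 − 3P_{Vidio} + 2P_{Streamly}).
∂π/∂P_{Vidio} = 170 − 6P_{Vidio} + 2P_{Streamly} = 0 ⇒ P_{Vidio} = 85/3 + (1/3)P_{Streamly}.
Similarly P_{Streamly} = 91/3 + (1/3)P_{Vidio}.
Plugging P_{Streamly} into Vidio's best response: P_{Vidio} = 85/3 + (1/3)(91/3 + (1/3)P_{Vidio}) ⇒ (8/9)P_{Vidio} = 346/9, so P_{Vidio} = 43.25.
Then P_{Streamly} = 91/3 + (1/3)·43.25 = 44.75.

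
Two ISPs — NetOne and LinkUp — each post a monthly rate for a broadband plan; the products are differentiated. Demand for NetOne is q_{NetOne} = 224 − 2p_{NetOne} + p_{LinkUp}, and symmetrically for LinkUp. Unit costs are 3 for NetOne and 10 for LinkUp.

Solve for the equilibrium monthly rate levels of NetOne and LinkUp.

77.6, 80.4

NetOne's profit: π = (p_{NetOne} − 3)(224 − 2p_{NetOne} + p_{LinkUp}).
∂π/∂p_{NetOne} = 230 − 4p_{NetOne} + p_{LinkUp} = 0 ⇒ p_{NetOne} = 57.5 + 0.25p_{LinkUp}.
Similarly p_{LinkUp} = 61 + 0.25p_{NetOne}.
Solving the two reaction functions simultaneously: (1 − (0.25)(0.25))p_{NetOne} = 57.5 + 0.25·61, so 0.9375p_{NetOne} = 72.75 and p_{NetOne} = 77.6.
Then p_{LinkUp} = 61 + 0.25·77.6 = 80.4.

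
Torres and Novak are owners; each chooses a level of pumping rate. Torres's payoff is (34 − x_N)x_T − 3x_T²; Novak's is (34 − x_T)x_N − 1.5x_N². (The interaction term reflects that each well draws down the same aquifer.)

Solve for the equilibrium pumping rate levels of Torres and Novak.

4, 10

Expanding Torres's payoff: 34x_T − x_Nx_T − 3x_T².
∂π/∂x_T = 34 − x_N − 6x_T = 0, so x_T = 17/3 − (1/6)x_N.
Likewise for Novak: x_N = 34/3 − (1/3)x_T.
Solving the two reaction functions simultaneously: (1 − (−1/6)(−1/3))x_T = 17/3 − (1/6)·(34/3), so (17/18)x_T = 34/9 and x_T = 4.
Then x_N = 34/3 − (1/3)·4 = 10.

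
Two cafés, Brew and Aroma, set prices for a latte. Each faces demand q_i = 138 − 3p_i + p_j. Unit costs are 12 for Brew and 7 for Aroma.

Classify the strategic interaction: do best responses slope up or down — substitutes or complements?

Brew's profit: π = (p_{Brew} − 12)(138 − 3p_{Brew} + p_{Aroma}).
∂π/∂p_{Brew} = 174 − 6p_{Brew} + p_{Aroma} = 0 ⇒ p_{Brew} = 29 + (1/6)p_{Aroma}.
The best-response slope dp_{Brew}/dp_{Aroma} = 1/6 > 0: the reaction function is upward-sloping, so the choices are strategic complements.

strategic complements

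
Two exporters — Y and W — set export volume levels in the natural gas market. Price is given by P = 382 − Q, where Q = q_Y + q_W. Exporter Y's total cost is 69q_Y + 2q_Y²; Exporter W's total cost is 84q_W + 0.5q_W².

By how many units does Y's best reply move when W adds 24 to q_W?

-4

Exporter Y's profit: π = q_Y(382 − (q_Y + q_W)) − 69q_Y − 2q_Y².
∂π/∂q_Y = 313 − 6q_Y − q_W = 0, so q_Y = 313/6 − (1/6)q_W.
The reaction-function slope is −1/6, so a 24-unit rise in q_W moves q_Y by −1/6 × 24 = −4. Y's best response falls — the actions are strategic substitutes.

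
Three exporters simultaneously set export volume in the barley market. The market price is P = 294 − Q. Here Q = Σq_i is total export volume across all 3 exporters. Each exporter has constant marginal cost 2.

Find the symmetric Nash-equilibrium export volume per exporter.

A representative exporter's profit is π_i = q_i(294 − Q) − 2q_i, with Q = q_i + Σ_{j≠i} q_j.
First-order condition: 292 − 2q_i − Σ_{j≠i} q_j = 0.
In a symmetric equilibrium every exporter chooses the same q, so Σ_{j≠i} q_j = 2q. The condition becomes 292 − 4q = 0, giving q = 292/4 = 73.

73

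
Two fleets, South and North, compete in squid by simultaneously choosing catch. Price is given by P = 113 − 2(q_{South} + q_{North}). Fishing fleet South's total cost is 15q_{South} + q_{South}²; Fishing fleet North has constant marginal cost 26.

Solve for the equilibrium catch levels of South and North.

10.9, 16.3

Fishing fleet South's profit: π = q_{South}(113 − 2(q_{South} + q_{North})) − 15q_{South} − q_{South}².
∂π/∂q_{South} = 98 − 6q_{South} − 2q_{North} = 0, so q_{South} = 49/3 − (1/3)q_{North}.
For North: ∂π/∂q_{North} = 87 − 4q_{North} − 2q_{South} = 0 ⇒ q_{North} = 21.75 − 0.5q_{South}.
Solving the two reaction functions simultaneously: (1 − (−1/3)(−0.5))q_{South} = 49/3 − (1/3)·21.75, so (5/6)q_{South} = 109/12 and q_{South} = 10.9.
Then q_{North} = 21.75 − 0.5·10.9 = 16.3.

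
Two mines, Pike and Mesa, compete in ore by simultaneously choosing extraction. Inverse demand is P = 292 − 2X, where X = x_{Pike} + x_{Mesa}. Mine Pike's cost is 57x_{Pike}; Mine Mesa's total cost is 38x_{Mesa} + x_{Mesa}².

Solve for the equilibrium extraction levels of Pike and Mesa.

45.1, 27.3

Mine Pike's profit: π = x_{Pike}(292 − 2(x_{Pike} + x_{Mesa})) − 57x_{Pike}.
∂π/∂x_{Pike} = 235 − 4x_{Pike} − 2x_{Mesa} = 0, so x_{Pike} = 58.75 − 0.5x_{Mesa}.
For Mesa: ∂π/∂x_{Mesa} = 254 − 6x_{Mesa} − 2x_{Pike} = 0 ⇒ x_{Mesa} = 127/3 − (1/3)x_{Pike}.
Substituting the second reaction function into the first: x_{Pike} = 58.75 − 0.5(127/3 − (1/3)x_{Pike}), which gives (5/6)x_{Pike} = 451/12 ⇒ x_{Pike} = 45.1.
Then x_{Mesa} = 127/3 − (1/3)·45.1 = 27.3.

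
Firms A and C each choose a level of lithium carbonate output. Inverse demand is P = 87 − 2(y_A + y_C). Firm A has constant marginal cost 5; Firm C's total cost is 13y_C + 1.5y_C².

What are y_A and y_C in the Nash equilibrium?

17.75, 5.5

Firm A's profit: π = y_A(87 − 2(y_A + y_C)) − 5y_A.
∂π/∂y_A = 82 − 4y_A − 2y_C = 0, so y_A = 20.5 − 0.5y_C.
For C: ∂π/∂y_C = 74 − 7y_C − 2y_A = 0 ⇒ y_C = 74/7 − (2/7)y_A.
Plugging y_C into A's best response: y_A = 20.5 − 0.5(74/7 − (2/7)y_A) ⇒ (6/7)y_A = 213/14, so y_A = 17.75.
Then y_C = 74/7 − (2/7)·17.75 = 5.5.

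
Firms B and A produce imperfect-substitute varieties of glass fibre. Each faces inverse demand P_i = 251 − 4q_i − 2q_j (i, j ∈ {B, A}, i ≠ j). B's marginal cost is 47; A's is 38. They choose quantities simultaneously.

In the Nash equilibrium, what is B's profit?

1616.04

Firm B's profit: π = q_B(251 − 4q_B − 2q_A) − 47q_B.
∂π/∂q_B = 204 − 8q_B − 2q_A = 0 ⇒ q_B = 25.5 − 0.25q_A.
Similarly q_A = 26.625 − 0.25q_B.
Substituting the second reaction function into the first: q_B = 25.5 − 0.25(26.625 − 0.25q_B), which gives 0.9375q_B = 603/32 ⇒ q_B = 20.1.
Then q_A = 26.625 − 0.25·20.1 = 21.6.
P_B = 251 − 4·20.1 − 2·21.6 = 127.4.
Profit = (127.4 − 47)·20.1 = 1616.04.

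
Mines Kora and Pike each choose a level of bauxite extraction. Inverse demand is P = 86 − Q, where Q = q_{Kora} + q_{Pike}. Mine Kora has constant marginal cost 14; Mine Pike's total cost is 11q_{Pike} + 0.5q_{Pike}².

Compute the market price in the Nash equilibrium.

42.2

Mine Kora's profit: π = q_{Kora}(86 − (q_{Kora} + q_{Pike})) − 14q_{Kora}.
∂π/∂q_{Kora} = 72 − 2q_{Kora} − q_{Pike} = 0, so q_{Kora} = 36 − 0.5q_{Pike}.
For Pike: ∂π/∂q_{Pike} = 75 − 3q_{Pike} − q_{Kora} = 0 ⇒ q_{Pike} = 25 − (1/3)q_{Kora}.
Substituting the second reaction function into the first: q_{Kora} = 36 − 0.5(25 − (1/3)q_{Kora}), which gives (5/6)q_{Kora} = 23.5 ⇒ q_{Kora} = 28.2.
Then q_{Pike} = 25 − (1/3)·28.2 = 15.6.
Equilibrium price: P = 86 − 43.8 = 42.2.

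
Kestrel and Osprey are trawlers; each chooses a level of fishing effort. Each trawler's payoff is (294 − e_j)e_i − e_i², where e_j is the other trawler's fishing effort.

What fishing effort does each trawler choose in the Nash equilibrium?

98

Kestrel's payoff is (294 − e_O)e_K − e_K².
∂π/∂e_K = 294 − e_O − 2e_K = 0, so e_K = 147 − 0.5e_O.
Setting e_K = e_O in the reaction function: e_K = 147 − 0.5e_K, so e_K = 147 / 1.5 = 98.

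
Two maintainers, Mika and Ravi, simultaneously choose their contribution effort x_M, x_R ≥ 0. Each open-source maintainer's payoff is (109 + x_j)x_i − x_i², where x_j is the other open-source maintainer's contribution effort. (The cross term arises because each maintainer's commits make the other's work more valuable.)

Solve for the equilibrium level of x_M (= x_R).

109

Mika's payoff is (109 + x_R)x_M − x_M².
∂π/∂x_M = 109 + x_R − 2x_M = 0, so x_M = 54.5 + 0.5x_R.
The game is symmetric, so in equilibrium x_R = x_M: the reaction function gives 0.5x_M = 54.5, hence x_M = 109.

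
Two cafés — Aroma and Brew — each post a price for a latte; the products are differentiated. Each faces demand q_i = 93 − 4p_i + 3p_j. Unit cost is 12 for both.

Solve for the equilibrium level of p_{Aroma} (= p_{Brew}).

Aroma's profit: π = (p_{Aroma} − 12)(93 − 4p_{Aroma} + 3p_{Brew}).
∂π/∂p_{Aroma} = 141 − 8p_{Aroma} + 3p_{Brew} = 0 ⇒ p_{Aroma} = 17.625 + 0.375p_{Brew}.
Setting p_{Aroma} = p_{Brew} in the reaction function: p_{Aroma} = 17.625 + 0.375p_{Aroma}, so p_{Aroma} = 17.625 / 0.625 = 28.2.

28.2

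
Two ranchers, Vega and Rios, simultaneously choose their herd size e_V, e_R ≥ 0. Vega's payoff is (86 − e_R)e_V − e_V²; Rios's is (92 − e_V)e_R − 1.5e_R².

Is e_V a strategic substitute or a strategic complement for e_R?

Expanding Vega's payoff: 86e_V − e_Re_V − e_V².
∂π/∂e_V = 86 − e_R − 2e_V = 0, so e_V = 43 − 0.5e_R.
The best-response slope de_V/de_R = −0.5 < 0: the reaction function is downward-sloping, so the choices are strategic substitutes.

strategic substitutes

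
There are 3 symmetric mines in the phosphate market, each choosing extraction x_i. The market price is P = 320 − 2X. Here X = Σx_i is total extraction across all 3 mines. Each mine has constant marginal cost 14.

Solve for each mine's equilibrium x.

38.25

A representative mine's profit is π_i = x_i(320 − 2X) − 14x_i, with X = x_i + Σ_{j≠i} x_j.
First-order condition: 306 − 4x_i − 2Σ_{j≠i} x_j = 0.
Imposing symmetry (x_j = x for all j) turns Σ_{j≠i} x_j into 2x, so 306 = 8x and x = 38.25.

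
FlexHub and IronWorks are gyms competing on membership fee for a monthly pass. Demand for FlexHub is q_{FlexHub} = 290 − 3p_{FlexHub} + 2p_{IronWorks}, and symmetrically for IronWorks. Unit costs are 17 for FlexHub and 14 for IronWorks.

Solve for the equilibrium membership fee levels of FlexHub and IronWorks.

FlexHub's profit: π = (p_{FlexHub} − 17)(290 − 3p_{FlexHub} + 2p_{IronWorks}).
∂π/∂p_{FlexHub} = 341 − 6p_{FlexHub} + 2p_{IronWorks} = 0 ⇒ p_{FlexHub} = 341/6 + (1/3)p_{IronWorks}.
Similarly p_{IronWorks} = 166/3 + (1/3)p_{FlexHub}.
Solving the two reaction functions simultaneously: (1 − (1/3)(1/3))p_{FlexHub} = 341/6 + (1/3)·(166/3), so (8/9)p_{FlexHub} = 1355/18 and p_{FlexHub} = 84.6875.
Then p_{IronWorks} = 166/3 + (1/3)·84.6875 = 83.5625.

84.6875, 83.5625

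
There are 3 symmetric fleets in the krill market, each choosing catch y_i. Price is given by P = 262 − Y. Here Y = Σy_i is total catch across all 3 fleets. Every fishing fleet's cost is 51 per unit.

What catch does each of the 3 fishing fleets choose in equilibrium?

A representative fishing fleet's profit is π_i = y_i(262 − Y) − 51y_i, with Y = y_i + Σ_{j≠i} y_j.
First-order condition: 211 − 2y_i − Σ_{j≠i} y_j = 0.
In a symmetric equilibrium every fishing fleet chooses the same y, so Σ_{j≠i} y_j = 2y. The condition becomes 211 − 4y = 0, giving y = 211/4 = 52.75.

52.75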